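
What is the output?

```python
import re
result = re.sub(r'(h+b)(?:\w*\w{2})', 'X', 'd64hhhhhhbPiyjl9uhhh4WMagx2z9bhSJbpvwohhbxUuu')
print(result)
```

`sub` substitutes 'X' at each match site.

d64X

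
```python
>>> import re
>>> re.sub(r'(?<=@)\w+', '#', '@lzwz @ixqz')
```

'@# @#'

Because the assertion is zero-width, the text it checks is not consumed and won't appear in the result.
Matches: at [1:5] → 'lzwz'; at [7:11] → 'ixqz'.
`sub` substitutes '#' at each match site.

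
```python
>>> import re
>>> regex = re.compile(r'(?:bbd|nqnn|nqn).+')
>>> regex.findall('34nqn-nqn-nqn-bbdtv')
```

['nqn-nqn-nqn-bbdtv']

Scanning left to right: at [2:19] → 'nqn-nqn-nqn-bbdtv'.
Since nothing is captured, `findall` lists the 1 matched substring directly.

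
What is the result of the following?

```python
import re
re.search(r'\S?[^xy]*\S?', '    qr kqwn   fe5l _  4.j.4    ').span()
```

(0, 31)

The match spans [0:31] → '    qr kqwn   fe5l _  4.j.4    '.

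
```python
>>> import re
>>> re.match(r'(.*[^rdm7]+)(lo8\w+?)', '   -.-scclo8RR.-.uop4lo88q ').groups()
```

('   -.-scclo8RR.-.uop4', 'lo88')

The match spans [0:25] → '   -.-scclo8RR.-.uop4lo88'.
Captured: group 1 = '   -.-scclo8RR.-.uop4', group 2 = 'lo88'.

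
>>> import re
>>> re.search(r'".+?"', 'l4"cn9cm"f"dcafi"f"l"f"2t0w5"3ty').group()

Unlike `match`, `search` isn't anchored — it looks for the pattern anywhere in the string.
The match spans [2:9] → '"cn9cm"'.

'"cn9cm"'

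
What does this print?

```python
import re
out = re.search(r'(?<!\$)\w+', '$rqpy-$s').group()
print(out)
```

The negative lookahead/lookbehind blocks any match where the forbidden context is present.
The match spans [2:5] → 'qpy'.

qpy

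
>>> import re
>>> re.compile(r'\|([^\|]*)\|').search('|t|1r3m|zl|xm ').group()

`re.search` scans for the first position where the pattern succeeds.
The match spans [0:3] → '|t|'.
Captured: group 1 = 't'.

'|t|'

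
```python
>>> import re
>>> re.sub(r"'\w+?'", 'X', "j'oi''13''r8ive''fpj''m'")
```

Every occurrence is swapped for 'X'.

'jXXXXX'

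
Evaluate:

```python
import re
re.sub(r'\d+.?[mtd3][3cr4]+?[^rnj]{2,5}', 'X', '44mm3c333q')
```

'X'

Pattern: one or more of a digit, then optionally any character; then one of [mtd3], then one or more of one of [3cr4] (lazy), then 2 to 5 of any character except [rnj].
Matches: at [0:10] → '44mm3c333q'.
Every occurrence is swapped for 'X'.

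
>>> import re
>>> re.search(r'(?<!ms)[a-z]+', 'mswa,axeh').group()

'mswa'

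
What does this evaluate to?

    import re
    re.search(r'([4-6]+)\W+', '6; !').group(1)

'6'

The match spans [0:4] → '6; !'.
Captured: group 1 = '6'.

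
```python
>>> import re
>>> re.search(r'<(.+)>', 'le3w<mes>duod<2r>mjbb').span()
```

Unlike `match`, `search` isn't anchored — it looks for the pattern anywhere in the string.
The match spans [4:17] → '<mes>duod<2r>'.
Captured: group 1 = 'mes>duod<2r'.

(4, 17)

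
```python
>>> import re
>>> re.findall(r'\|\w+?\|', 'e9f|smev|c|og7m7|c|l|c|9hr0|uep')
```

['|smev|', '|og7m7|', '|l|', '|9hr0|']

Walking the string: at [3:9] → '|smev|'; at [10:17] → '|og7m7|'; at [18:21] → '|l|'; at [22:28] → '|9hr0|'.
With no groups in the pattern, `findall` gives back each whole match — 4 here.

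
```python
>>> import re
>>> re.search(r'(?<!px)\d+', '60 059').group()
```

The negative lookahead/lookbehind blocks any match where the forbidden context is present.
The match spans [0:2] → '60'.

'60'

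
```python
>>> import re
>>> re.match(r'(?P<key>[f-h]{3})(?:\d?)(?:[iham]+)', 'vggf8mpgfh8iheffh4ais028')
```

None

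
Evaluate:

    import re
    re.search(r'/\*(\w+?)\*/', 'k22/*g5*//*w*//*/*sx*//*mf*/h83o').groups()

('g5',)

`re.search` tries every starting position until one works.
The match spans [3:9] → '/*g5*/'.
Captured: group 1 = 'g5'.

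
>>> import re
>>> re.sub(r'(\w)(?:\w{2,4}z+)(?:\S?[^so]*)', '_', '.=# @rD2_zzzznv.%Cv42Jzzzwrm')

Pattern: a word character (captured); then 2 to 4 of a word character, then one or more of the literal 'z' (non-capturing group); then optionally a non-whitespace character, then zero or more of any character except [so] (non-capturing group).
Each match is replaced by '_'.

'.=# @_'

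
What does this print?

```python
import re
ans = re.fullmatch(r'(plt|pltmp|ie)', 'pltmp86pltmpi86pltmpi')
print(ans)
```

`re.fullmatch` is like wrapping the pattern in `^…$` (in single-line mode).
Here the string isn't matched end-to-end, so the call returns None.

None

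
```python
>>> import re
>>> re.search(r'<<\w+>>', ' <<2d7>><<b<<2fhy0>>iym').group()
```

The match spans [1:8] → '<<2d7>>'.

'<<2d7>>'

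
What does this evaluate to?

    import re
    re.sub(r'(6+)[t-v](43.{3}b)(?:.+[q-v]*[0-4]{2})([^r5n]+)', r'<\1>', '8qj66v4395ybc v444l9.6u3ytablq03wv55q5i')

This matches one or more of a literal '6' (captured); then a character in [t-v]; then the literal '43', then exactly 3 of any character, then the literal 'b' (captured); then one or more of any character, then zero or more of a character in [q-v], then exactly 2 of a character in [0-4] (non-capturing group); then one or more of any character except [r5n] (captured).
Matches: at [3:34] → '66v4395ybc v444l9.6u3ytablq03wv'.
Each match is replaced using the text its own group 1 captured.

'8qj<66>55q5i'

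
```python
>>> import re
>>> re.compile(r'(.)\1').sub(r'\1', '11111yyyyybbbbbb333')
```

'111yyybbb33'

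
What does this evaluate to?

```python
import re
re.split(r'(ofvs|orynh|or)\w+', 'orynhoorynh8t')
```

['', 'orynh', '']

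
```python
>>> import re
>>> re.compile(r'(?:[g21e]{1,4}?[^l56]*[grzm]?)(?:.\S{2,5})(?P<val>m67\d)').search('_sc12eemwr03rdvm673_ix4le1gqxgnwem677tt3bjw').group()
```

'12eemwr03rdvm673'

Pattern: 1 to 4 of one of [g21e] (lazy), then zero or more of any character except [l56], then optionally one of [grzm] (non-capturing group); then any character, then 2 to 5 of a non-whitespace character (non-capturing group); then the literal 'm67', then a digit (captured as 'val').
`re.search` tries every starting position until one works.
The match spans [3:19] → '12eemwr03rdvm673'.
Captured: group 1 = 'm673'.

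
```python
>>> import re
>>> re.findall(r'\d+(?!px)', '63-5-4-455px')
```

['63', '5', '4', '45']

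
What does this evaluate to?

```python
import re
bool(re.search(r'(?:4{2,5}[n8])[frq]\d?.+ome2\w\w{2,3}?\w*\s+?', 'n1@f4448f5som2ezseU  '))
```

False

The pattern matches 2 to 5 of a literal '4', then one of [n8] (non-capturing group); then one of [frq], then optionally a digit, then one or more of any character; then a literal 'o', then the literal 'me2'; then a word character, then 2 to 3 of a word character (lazy); then zero or more of a word character, then one or more of whitespace (lazy).
Here no position works, so the call returns None, and `bool(None)` is False.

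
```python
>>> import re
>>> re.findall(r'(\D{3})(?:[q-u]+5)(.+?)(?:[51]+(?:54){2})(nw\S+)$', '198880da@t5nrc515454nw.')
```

[('da@', 'nrc', 'nw.')]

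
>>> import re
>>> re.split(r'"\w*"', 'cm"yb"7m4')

['cm', '7m4']

Matches to split on: at [2:6] → '"yb"'.
The string is cut at each match, leaving 2 pieces.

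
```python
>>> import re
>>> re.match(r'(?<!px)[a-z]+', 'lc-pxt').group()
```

'lc'

The negative lookahead/lookbehind blocks any match where the forbidden context is present.
With `match`, the pattern is implicitly anchored at the beginning.
The match spans [0:2] → 'lc'.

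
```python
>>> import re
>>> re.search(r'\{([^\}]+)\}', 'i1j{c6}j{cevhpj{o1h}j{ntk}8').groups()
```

`search` walks the string left to right and returns the first match it finds.
The match spans [3:7] → '{c6}'.
Captured: group 1 = 'c6'.

('c6',)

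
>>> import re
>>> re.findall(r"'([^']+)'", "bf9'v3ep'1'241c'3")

['v3ep', '241c']

Walking the string: at [3:9] match "'v3ep'", group 1 = 'v3ep'; at [10:16] match "'241c'", group 1 = '241c'.
One capturing group, so `findall` returns just the captured substring from each match — 2 in all.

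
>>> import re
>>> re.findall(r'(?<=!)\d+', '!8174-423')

['8174']

Because the assertion is zero-width, the text it checks is not consumed and won't appear in the result.
Matches: at [1:5] → '8174'.
Since nothing is captured, `findall` lists the 1 matched substring directly.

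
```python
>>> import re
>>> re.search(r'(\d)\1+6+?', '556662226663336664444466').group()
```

The backreference `\1` re-matches whatever the first group consumed, character for character.
The match spans [0:3] → '556'.

'556'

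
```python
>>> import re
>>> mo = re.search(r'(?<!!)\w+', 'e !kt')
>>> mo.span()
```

(0, 1)

`(?!…)`/`(?<!…)` only lets a position through if the neighbouring text does NOT match; no characters are consumed.
`search` walks the string left to right and returns the first match it finds.
The match spans [0:1] → 'e'.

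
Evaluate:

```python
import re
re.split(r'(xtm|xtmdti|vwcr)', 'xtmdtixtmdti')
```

`|` is ordered: at each position the engine commits to the first alternative that works.
Matches to split on: at [0:3] → 'xtm'; at [6:9] → 'xtm'.
Because the pattern has a capturing group, `split` also inserts each captured text between the pieces.

['', 'xtm', 'dti', 'xtm', 'dti']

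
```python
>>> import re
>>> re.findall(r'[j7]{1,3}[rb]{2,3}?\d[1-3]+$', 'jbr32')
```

This matches 1 to 3 of one of [j7], then 2 to 3 of one of [rb] (lazy), then a digit; then one or more of a character in [1-3]; then anchored at the end.
`findall` yields the raw match text (1 of them) because the pattern has no groups.

['jbr32']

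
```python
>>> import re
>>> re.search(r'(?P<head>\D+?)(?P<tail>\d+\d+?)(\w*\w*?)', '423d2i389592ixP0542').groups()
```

('i', '389592', 'ixP0542')

The match spans [5:19] → 'i389592ixP0542'.
Captured: group 1 = 'i', group 2 = '389592', group 3 = 'ixP0542'.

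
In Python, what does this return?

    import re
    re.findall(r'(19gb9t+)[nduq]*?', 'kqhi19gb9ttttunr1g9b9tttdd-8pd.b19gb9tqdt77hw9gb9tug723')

Pattern: the literal '19', then the literal 'gb9', then one or more of the literal 't' (captured); then zero or more of one of [nduq] (lazy).
Walking the string: at [4:13] match '19gb9tttt', group 1 = '19gb9tttt'; at [32:38] match '19gb9t', group 1 = '19gb9t'.
`findall` collects group 1 from each match (2 total).

['19gb9tttt', '19gb9t']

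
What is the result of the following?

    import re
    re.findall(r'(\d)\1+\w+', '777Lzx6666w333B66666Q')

['7']

`\1` has to match the exact text group 1 already captured.
Because there's exactly one group, `findall` drops the full match and keeps group 1 from the one hit.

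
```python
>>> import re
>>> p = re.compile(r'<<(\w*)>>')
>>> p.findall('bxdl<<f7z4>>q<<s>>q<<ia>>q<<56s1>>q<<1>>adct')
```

Scanning left to right: at [4:12] match '<<f7z4>>', group 1 = 'f7z4'; at [13:18] match '<<s>>', group 1 = 's'; at [19:25] match '<<ia>>', group 1 = 'ia'; at [26:34] match '<<56s1>>', group 1 = '56s1'; at [35:40] match '<<1>>', group 1 = '1'.
Because there's exactly one group, `findall` drops the full match and keeps group 1 from each hit.

['f7z4', 's', 'ia', '56s1', '1']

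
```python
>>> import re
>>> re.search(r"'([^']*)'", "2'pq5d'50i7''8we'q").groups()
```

`search` walks the string left to right and returns the first match it finds.
The match spans [1:7] → "'pq5d'".
Captured: group 1 = 'pq5d'.

('pq5d',)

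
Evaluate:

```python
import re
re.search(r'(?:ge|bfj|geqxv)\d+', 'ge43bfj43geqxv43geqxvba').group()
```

'ge43'

`search` walks the string left to right and returns the first match it finds.
The match spans [0:4] → 'ge43'.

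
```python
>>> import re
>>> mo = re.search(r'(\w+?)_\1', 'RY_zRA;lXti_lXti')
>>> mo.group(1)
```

After group 1 captures some text, `\1` only succeeds where that same text appears again.
Unlike `match`, `search` isn't anchored — it looks for the pattern anywhere in the string.
The match spans [7:16] → 'lXti_lXti'.
Captured: group 1 = 'lXti'.

'lXti'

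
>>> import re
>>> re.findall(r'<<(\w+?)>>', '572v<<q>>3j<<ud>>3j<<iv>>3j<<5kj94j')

Walking the string: at [4:9] match '<<q>>', group 1 = 'q'; at [11:17] match '<<ud>>', group 1 = 'ud'; at [19:25] match '<<iv>>', group 1 = 'iv'.
Because there's exactly one group, `findall` drops the full match and keeps group 1 from each hit.

['q', 'ud', 'iv']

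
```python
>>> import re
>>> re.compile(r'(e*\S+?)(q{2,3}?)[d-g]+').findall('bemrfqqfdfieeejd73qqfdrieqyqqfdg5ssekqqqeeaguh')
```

[('bemrf', 'qq'), ('ieeejd73', 'qq'), ('rieqy', 'qq'), ('5ssek', 'qqq')]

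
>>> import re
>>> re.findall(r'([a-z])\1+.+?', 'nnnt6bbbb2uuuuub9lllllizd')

['n', 'b', 'u', 'l']

A backreference is literal: `\1` must see the identical characters the first group matched.
Because there's exactly one group, `findall` drops the full match and keeps group 1 from each hit.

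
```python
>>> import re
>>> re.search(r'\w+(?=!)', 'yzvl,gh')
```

None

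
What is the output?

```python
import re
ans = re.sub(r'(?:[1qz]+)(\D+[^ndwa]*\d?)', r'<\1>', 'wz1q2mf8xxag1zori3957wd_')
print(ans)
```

w<q2mf8xx>ag<ori3957>wd_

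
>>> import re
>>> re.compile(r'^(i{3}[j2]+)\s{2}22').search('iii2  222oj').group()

'iii2  22'

Pattern: anchored at the start of the string; then exactly 3 of a literal 'i', then one or more of one of [j2] (captured); then exactly 2 of whitespace, then the literal '22'.
Unlike `match`, `search` isn't anchored — it looks for the pattern anywhere in the string.
The match spans [0:8] → 'iii2  22'.
Captured: group 1 = 'iii2'.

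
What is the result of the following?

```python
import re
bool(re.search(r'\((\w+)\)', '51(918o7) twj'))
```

The match spans [2:9] → '(918o7)'.

True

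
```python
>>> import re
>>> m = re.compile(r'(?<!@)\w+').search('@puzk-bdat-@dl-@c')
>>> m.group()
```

'uzk'

Because the assertion is negative and zero-width, positions next to the forbidden text are skipped.
The match spans [2:5] → 'uzk'.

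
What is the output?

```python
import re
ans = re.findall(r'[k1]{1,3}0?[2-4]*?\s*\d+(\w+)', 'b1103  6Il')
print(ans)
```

['Il']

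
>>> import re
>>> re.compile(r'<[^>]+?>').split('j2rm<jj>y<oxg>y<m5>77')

['j2rm', 'y', 'y', '77']

Splitting on the pattern gives 4 pieces.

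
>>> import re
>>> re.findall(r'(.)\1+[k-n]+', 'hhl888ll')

['h', '8']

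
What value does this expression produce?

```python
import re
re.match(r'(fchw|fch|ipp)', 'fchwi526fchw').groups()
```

Branches in `(...|...)` are attempted left-to-right; the first branch that allows the whole pattern to succeed is taken.
`match` is anchored at position 0; if the pattern doesn't fit there, it returns None.
The match spans [0:4] → 'fchw'.
Captured: group 1 = 'fchw'.

('fchw',)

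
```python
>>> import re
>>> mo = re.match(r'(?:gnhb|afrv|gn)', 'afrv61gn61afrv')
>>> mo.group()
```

With `match`, the pattern is implicitly anchored at the beginning.
The match spans [0:4] → 'afrv'.

'afrv'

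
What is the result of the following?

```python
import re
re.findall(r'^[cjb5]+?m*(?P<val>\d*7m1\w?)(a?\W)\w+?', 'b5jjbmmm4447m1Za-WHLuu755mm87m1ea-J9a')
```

[('4447m1Z', 'a-')]

The pattern matches anchored at the start of the string; then one or more of one of [cjb5] (lazy), then zero or more of the literal 'm'; then zero or more of a digit, then the literal '7m1', then optionally a word character (captured as 'val'); then optionally the literal 'a', then a non-word character (captured); then one or more of a word character (lazy).
2 groups means the one result is a tuple of 2 captured strings — 1 here.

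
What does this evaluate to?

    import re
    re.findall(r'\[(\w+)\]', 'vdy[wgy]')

['wgy']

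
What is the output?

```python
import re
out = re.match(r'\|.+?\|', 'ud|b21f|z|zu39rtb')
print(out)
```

`re.match` won't scan ahead — the pattern has to work from the very first character.
Here the string doesn't start with a match, so the call returns None.

None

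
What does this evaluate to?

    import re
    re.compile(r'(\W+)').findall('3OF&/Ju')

This matches one or more of a non-word character (captured).
Matches: at [3:5] match '&/', group 1 = '&/'.
Because there's exactly one group, `findall` drops the full match and keeps group 1 from the one hit.

['&/']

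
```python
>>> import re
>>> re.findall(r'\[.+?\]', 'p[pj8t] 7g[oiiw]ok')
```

Lazy quantifiers expand one character at a time until the remainder of the pattern can match.
Walking the string: at [1:7] → '[pj8t]'; at [10:16] → '[oiiw]'.
No capturing groups, so `findall` returns the 2 full match strings.

['[pj8t]', '[oiiw]']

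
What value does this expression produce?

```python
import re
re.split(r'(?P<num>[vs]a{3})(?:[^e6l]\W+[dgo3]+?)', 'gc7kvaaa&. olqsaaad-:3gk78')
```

['gc7k', 'vaaa', 'lq', 'saaa', 'gk78']

`re.split` interleaves the captured-group text with the surrounding fragments.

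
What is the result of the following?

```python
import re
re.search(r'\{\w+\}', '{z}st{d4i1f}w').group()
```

Unlike `match`, `search` isn't anchored — it looks for the pattern anywhere in the string.
The match spans [0:3] → '{z}'.

'{z}'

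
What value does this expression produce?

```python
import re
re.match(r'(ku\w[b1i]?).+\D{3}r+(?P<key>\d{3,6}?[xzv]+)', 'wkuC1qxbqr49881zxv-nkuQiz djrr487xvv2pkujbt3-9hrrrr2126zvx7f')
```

None

`re.match` won't scan ahead — the pattern has to work from the very first character.
Here the string doesn't start with a match, so the call returns None.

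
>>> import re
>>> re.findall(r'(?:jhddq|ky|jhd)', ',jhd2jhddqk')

Branches in `(...|...)` are attempted left-to-right; the first branch that allows the whole pattern to succeed is taken.
With no groups in the pattern, `findall` gives back each whole match — 2 here.

['jhd', 'jhddq']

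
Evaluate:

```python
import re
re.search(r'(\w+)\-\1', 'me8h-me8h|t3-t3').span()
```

(0, 9)

`\1` has to match the exact text group 1 already captured.
Unlike `match`, `search` isn't anchored — it looks for the pattern anywhere in the string.
The match spans [0:9] → 'me8h-me8h'.
Captured: group 1 = 'me8h'.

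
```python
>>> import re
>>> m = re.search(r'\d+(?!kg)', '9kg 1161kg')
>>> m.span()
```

`(?!…)`/`(?<!…)` only lets a position through if the neighbouring text does NOT match; no characters are consumed.
`re.search` scans for the first position where the pattern succeeds.
The match spans [4:7] → '116'.

(4, 7)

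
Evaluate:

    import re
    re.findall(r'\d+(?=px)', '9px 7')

['9']

Because the assertion is zero-width, the text it checks is not consumed and won't appear in the result.
Matches: at [0:1] → '9'.
`findall` yields the raw match text (1 of them) because the pattern has no groups.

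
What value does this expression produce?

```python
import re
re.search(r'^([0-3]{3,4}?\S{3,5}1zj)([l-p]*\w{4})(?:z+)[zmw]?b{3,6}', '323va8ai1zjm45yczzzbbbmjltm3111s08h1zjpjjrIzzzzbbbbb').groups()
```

Pattern: anchored at the start of the string; then 3 to 4 of a character in [0-3] (lazy), then 3 to 5 of a non-whitespace character, then the literal '1zj' (captured); then zero or more of a character in [l-p], then exactly 4 of a word character (captured); then one or more of a literal 'z' (non-capturing group); then optionally one of [zmw], then 3 to 6 of a literal 'b'.
`re.search` scans for the first position where the pattern succeeds.
The match spans [0:22] → '323va8ai1zjm45yczzzbbb'.
Captured: group 1 = '323va8ai1zj', group 2 = 'm45yc'.

('323va8ai1zj', 'm45yc')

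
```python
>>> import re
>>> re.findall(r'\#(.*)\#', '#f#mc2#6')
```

Because there's exactly one group, `findall` drops the full match and keeps group 1 from the one hit.

['f#mc2']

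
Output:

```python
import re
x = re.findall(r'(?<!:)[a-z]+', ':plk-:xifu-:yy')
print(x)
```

Because the assertion is negative and zero-width, positions next to the forbidden text are skipped.
Walking the string: at [2:4] → 'lk'; at [7:10] → 'ifu'; at [13:14] → 'y'.
No capturing groups, so `findall` returns the 3 full match strings.

['lk', 'ifu', 'y']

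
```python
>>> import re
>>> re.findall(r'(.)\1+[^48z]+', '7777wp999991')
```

['7']

A backreference is literal: `\1` must see the identical characters the first group matched.
Scanning left to right: at [0:12] match '7777wp999991', group 1 = '7'.
One capturing group, so `findall` returns just the captured substring from the one match — 1 in all.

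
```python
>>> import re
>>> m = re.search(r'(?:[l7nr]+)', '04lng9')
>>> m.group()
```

Pattern: one or more of one of [l7nr] (non-capturing group).
The match spans [2:4] → 'ln'.

'ln'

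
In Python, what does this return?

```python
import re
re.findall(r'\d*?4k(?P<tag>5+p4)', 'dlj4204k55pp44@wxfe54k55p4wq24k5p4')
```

With a single group, `findall` returns only what that group captured — 2 items.

['55p4', '5p4']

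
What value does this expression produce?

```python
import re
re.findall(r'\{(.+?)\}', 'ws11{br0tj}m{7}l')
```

['br0tj', '7']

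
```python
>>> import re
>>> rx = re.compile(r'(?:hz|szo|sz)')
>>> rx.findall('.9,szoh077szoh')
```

['szo', 'szo']

Branches in `(...|...)` are attempted left-to-right; the first branch that allows the whole pattern to succeed is taken.
Walking the string: at [3:6] → 'szo'; at [10:13] → 'szo'.
With no groups in the pattern, `findall` gives back each whole match — 2 here.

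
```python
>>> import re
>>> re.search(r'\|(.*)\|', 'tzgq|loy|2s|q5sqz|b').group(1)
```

'loy|2s|q5sqz'

`re.search` tries every starting position until one works.
The match spans [4:18] → '|loy|2s|q5sqz|'.
Captured: group 1 = 'loy|2s|q5sqz'.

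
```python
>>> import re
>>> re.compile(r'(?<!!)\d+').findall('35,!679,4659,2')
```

['35', '79', '4659', '2']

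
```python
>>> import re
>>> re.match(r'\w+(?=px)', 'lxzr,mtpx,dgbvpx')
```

None

The positive lookaround only admits positions where the adjacent text matches; those characters stay outside the span.
With `match`, the pattern is implicitly anchored at the beginning.
Here the pattern fails at index 0, so the call returns None.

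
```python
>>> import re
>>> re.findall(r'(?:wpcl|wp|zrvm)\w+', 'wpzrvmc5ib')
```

Matches: at [0:10] → 'wpzrvmc5ib'.
No capturing groups, so `findall` returns the 1 full match string.

['wpzrvmc5ib']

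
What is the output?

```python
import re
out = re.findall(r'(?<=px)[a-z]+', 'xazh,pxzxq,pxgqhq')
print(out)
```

['zxq', 'gqhq']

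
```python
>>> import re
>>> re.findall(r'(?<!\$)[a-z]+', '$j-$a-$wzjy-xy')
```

The negative lookaround is zero-width — it rules out positions where the adjacent text would match, without consuming anything.
No capturing groups, so `findall` returns the 2 full match strings.

['zjy', 'xy']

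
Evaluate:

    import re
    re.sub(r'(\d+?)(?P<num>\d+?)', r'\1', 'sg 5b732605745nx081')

This matches one or more of a digit (lazy) (captured); then one or more of a digit (lazy) (captured as 'num').
A `+?`/`*?`/`{m,n}?` starts at its minimum and grows only as far as needed for what follows to match.
Matches: at [5:7] → '73'; at [7:9] → '26'; at [9:11] → '05'; at [11:13] → '74'; at [16:18] → '08'.
`\1` in the replacement pulls in group 1's text for each match.

'sg 5b72075nx01'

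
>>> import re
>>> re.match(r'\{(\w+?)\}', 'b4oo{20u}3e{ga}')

None

With `match`, the pattern is implicitly anchored at the beginning.
Here the string doesn't start with a match, so the call returns None.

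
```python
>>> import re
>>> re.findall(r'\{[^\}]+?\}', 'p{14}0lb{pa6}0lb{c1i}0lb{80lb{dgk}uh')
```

No capturing groups, so `findall` returns the 4 full match strings.

['{14}', '{pa6}', '{c1i}', '{80lb{dgk}']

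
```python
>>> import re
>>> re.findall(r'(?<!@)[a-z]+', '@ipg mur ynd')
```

`(?!…)`/`(?<!…)` only lets a position through if the neighbouring text does NOT match; no characters are consumed.
Matches: at [2:4] → 'pg'; at [5:8] → 'mur'; at [9:12] → 'ynd'.
With no groups in the pattern, `findall` gives back each whole match — 3 here.

['pg', 'mur', 'ynd']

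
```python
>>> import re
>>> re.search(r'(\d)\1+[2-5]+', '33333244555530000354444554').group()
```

'3333324455553'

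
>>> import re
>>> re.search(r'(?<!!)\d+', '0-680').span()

Because the assertion is negative and zero-width, positions next to the forbidden text are skipped.
The match spans [0:1] → '0'.

(0, 1)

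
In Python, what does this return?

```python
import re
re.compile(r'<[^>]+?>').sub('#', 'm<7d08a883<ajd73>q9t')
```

Matches: at [1:17] → '<7d08a883<ajd73>'.
`sub` substitutes '#' at each match site.

'm#q9t'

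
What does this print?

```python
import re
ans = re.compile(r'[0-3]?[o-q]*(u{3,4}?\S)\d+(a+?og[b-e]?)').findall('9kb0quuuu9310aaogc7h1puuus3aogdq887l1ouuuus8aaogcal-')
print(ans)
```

[('uuuu', 'aaogc'), ('uuus', 'aogd'), ('uuuus', 'aaogc')]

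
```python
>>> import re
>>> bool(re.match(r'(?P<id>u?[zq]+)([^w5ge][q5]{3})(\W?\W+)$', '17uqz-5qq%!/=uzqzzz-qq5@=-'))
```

`re.match` won't scan ahead — the pattern has to work from the very first character.
Here position 0 doesn't satisfy it, so the call returns None, and `bool(None)` is False.

False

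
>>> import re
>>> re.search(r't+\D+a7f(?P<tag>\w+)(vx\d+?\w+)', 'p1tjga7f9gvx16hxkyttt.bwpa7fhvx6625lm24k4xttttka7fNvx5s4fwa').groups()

('9g', 'vx16hxkyttt')

Pattern: one or more of the literal 't', then one or more of a non-digit, then the literal 'a7f'; then one or more of a word character (captured as 'tag'); then the literal 'vx', then one or more of a digit (lazy), then one or more of a word character (captured).
`re.search` tries every starting position until one works.
The match spans [2:21] → 'tjga7f9gvx16hxkyttt'.
Captured: group 1 = '9g', group 2 = 'vx16hxkyttt'.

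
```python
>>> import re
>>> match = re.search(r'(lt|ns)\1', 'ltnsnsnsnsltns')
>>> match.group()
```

'nsns'

A backreference is literal: `\1` must see the identical characters the first group matched.
The match spans [2:6] → 'nsns'.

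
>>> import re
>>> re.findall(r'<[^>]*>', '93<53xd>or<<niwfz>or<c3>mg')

`findall` yields the raw match text (3 of them) because the pattern has no groups.

['<53xd>', '<<niwfz>', '<c3>']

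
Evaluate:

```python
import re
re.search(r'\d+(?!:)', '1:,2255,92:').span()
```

(3, 7)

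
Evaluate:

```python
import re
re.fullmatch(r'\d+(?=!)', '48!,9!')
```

None

The `(?=…)`/`(?<=…)` assertion just peeks at neighbouring text; it doesn't advance the match position.
`re.fullmatch` is like wrapping the pattern in `^…$` (in single-line mode).
Here there's no way to consume every character, so the call returns None.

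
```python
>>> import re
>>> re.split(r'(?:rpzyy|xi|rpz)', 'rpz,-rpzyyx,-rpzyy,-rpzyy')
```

Alternation tries branches left to right and keeps the first one that lets the overall match succeed at that position.
Matches to split on: at [0:3] → 'rpz'; at [5:10] → 'rpzyy'; at [13:18] → 'rpzyy'; at [20:25] → 'rpzyy'.
The string is cut at each match, leaving 5 pieces.

['', ',-', 'x,-', ',-', '']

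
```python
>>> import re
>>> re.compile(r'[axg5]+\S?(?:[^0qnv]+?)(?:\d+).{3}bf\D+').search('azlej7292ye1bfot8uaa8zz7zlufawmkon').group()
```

Pattern: one or more of one of [axg5], then optionally a non-whitespace character; then one or more of any character except [0qnv] (lazy) (non-capturing group); then one or more of a digit (non-capturing group); then exactly 3 of any character, then the literal 'bf', then one or more of a non-digit.
`search` walks the string left to right and returns the first match it finds.
The match spans [0:16] → 'azlej7292ye1bfot'.

'azlej7292ye1bfot'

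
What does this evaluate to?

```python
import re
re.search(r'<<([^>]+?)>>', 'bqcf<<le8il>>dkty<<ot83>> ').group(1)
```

'le8il'

The match spans [4:13] → '<<le8il>>'.
Captured: group 1 = 'le8il'.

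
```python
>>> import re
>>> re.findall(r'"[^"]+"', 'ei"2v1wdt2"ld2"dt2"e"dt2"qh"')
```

['"2v1wdt2"', '"dt2"', '"dt2"']

Walking the string: at [2:11] → '"2v1wdt2"'; at [14:19] → '"dt2"'; at [20:25] → '"dt2"'.
No capturing groups, so `findall` returns the 3 full match strings.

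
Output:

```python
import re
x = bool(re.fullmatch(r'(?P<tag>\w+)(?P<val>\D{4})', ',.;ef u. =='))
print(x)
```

False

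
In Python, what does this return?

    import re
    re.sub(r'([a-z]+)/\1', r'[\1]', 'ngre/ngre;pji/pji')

'[ngre];[pji]'

`\1` is not a pattern — it's the concrete string captured by group 1, re-applied verbatim.
`\1` in the replacement pulls in group 1's text for each match.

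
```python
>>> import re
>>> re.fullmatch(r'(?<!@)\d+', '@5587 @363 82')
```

`re.fullmatch` is like wrapping the pattern in `^…$` (in single-line mode).
Here there's no way to consume every character, so the call returns None.

None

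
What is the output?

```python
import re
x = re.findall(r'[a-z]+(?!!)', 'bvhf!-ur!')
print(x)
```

`(?!…)`/`(?<!…)` only lets a position through if the neighbouring text does NOT match; no characters are consumed.
Scanning left to right: at [0:3] → 'bvh'; at [6:7] → 'u'.
With no groups in the pattern, `findall` gives back each whole match — 2 here.

['bvh', 'u']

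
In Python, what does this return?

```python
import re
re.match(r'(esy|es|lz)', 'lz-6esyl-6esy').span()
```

(0, 2)

`re.match` won't scan ahead — the pattern has to work from the very first character.
The match spans [0:2] → 'lz'.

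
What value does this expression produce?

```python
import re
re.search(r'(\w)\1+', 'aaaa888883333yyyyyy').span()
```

(0, 4)

`\1` is not a pattern — it's the concrete string captured by group 1, re-applied verbatim.
`search` walks the string left to right and returns the first match it finds.
The match spans [0:4] → 'aaaa'.
Captured: group 1 = 'a'.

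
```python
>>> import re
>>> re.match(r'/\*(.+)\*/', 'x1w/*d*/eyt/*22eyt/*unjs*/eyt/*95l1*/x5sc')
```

`match` is anchored at position 0; if the pattern doesn't fit there, it returns None.
Here the string doesn't start with a match, so the call returns None.

None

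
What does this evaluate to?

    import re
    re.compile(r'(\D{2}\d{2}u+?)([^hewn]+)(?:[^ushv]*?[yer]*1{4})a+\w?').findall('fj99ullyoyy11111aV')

[('fj99u', 'llyoyy1')]

Pattern: exactly 2 of a non-digit, then exactly 2 of a digit, then one or more of a literal 'u' (lazy) (captured); then one or more of any character except [hewn] (captured); then zero or more of any character except [ushv] (lazy), then zero or more of one of [yer], then exactly 4 of the literal '1' (non-capturing group); then one or more of a literal 'a', then optionally a word character.
Walking the string: at [0:18] match 'fj99ullyoyy11111aV', groups = ('fj99u', 'llyoyy1').
2 groups means the one result is a tuple of 2 captured strings — 1 here.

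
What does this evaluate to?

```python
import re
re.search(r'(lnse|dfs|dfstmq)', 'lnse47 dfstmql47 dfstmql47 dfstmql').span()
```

(0, 4)

The match spans [0:4] → 'lnse'.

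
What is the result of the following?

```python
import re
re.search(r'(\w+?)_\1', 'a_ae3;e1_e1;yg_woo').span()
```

A backreference is literal: `\1` must see the identical characters the first group matched.
Unlike `match`, `search` isn't anchored — it looks for the pattern anywhere in the string.
The match spans [0:3] → 'a_a'.
Captured: group 1 = 'a'.

(0, 3)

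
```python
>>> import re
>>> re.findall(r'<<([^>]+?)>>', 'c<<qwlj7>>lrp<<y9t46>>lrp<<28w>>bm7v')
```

['qwlj7', 'y9t46', '28w']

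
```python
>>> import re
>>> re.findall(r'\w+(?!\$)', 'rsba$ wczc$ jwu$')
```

['rsb', 'wcz', 'jw']

A negative assertion filters positions out without eating any characters.
Walking the string: at [0:3] → 'rsb'; at [6:9] → 'wcz'; at [12:14] → 'jw'.
With no groups in the pattern, `findall` gives back each whole match — 3 here.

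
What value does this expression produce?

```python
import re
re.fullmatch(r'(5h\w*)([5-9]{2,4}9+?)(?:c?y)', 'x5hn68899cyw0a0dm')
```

None

This matches the literal '5h', then zero or more of a word character (captured); then 2 to 4 of a character in [5-9], then one or more of a literal '9' (lazy) (captured); then optionally the literal 'c', then a literal 'y' (non-capturing group).
For `fullmatch`, every character of the input must be accounted for by the pattern.
Here the pattern can't cover the whole string, so the call returns None.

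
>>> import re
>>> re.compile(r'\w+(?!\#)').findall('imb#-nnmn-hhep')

['im', 'nnmn', 'hhep']

The negative lookaround is zero-width — it rules out positions where the adjacent text would match, without consuming anything.
Scanning left to right: at [0:2] → 'im'; at [5:9] → 'nnmn'; at [10:14] → 'hhep'.
With no groups in the pattern, `findall` gives back each whole match — 3 here.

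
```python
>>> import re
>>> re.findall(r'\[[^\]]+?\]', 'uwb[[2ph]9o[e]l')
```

Matches: at [3:9] → '[[2ph]'; at [11:14] → '[e]'.
No capturing groups, so `findall` returns the 2 full match strings.

['[[2ph]', '[e]']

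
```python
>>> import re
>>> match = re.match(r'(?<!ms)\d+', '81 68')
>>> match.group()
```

`(?!…)`/`(?<!…)` only lets a position through if the neighbouring text does NOT match; no characters are consumed.
With `match`, the pattern is implicitly anchored at the beginning.
The match spans [0:2] → '81'.

'81'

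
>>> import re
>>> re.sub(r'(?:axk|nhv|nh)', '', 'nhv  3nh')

'  3'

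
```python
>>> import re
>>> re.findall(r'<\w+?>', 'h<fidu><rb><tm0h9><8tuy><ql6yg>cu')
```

No capturing groups, so `findall` returns the 5 full match strings.

['<fidu>', '<rb>', '<tm0h9>', '<8tuy>', '<ql6yg>']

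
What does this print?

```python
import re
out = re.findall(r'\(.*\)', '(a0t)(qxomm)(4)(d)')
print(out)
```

Matches: at [0:18] → '(a0t)(qxomm)(4)(d)'.
Since nothing is captured, `findall` lists the 1 matched substring directly.

['(a0t)(qxomm)(4)(d)']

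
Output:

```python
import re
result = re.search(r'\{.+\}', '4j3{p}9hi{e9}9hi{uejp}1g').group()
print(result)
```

{p}9hi{e9}9hi{uejp}

The match spans [3:22] → '{p}9hi{e9}9hi{uejp}'.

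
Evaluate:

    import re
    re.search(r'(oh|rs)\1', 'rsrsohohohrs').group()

`\1` is not a pattern — it's the concrete string captured by group 1, re-applied verbatim.
Unlike `match`, `search` isn't anchored — it looks for the pattern anywhere in the string.
The match spans [0:4] → 'rsrs'.
Captured: group 1 = 'rs'.

'rsrs'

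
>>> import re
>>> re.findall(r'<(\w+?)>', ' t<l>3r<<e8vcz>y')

['l', 'e8vcz']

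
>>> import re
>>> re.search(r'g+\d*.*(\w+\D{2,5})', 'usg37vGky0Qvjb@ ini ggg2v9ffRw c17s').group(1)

The pattern matches one or more of a literal 'g', then zero or more of a digit, then zero or more of any character; then one or more of a word character, then 2 to 5 of a non-digit (captured).
`re.search` tries every starting position until one works.
The match spans [2:32] → 'g37vGky0Qvjb@ ini ggg2v9ffRw c'.
Captured: group 1 = 'w c'.

'w c'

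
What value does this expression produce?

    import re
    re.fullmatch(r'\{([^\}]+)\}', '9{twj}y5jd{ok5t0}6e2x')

None

`fullmatch` succeeds only if the pattern covers the string from start to end.
Here the pattern can't cover the whole string, so the call returns None.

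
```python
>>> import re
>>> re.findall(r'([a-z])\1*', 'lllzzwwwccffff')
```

['l', 'z', 'w', 'c', 'f']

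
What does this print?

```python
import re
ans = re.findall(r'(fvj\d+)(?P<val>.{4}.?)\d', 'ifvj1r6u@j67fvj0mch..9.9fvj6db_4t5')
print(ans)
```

[('fvj1', 'r6u@j'), ('fvj0', 'mch..'), ('fvj6', 'db_4t')]

Multiple groups make `findall` return tuples — one 2-tuple for each match.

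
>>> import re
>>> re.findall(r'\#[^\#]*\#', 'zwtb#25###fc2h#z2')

Matches: at [4:8] → '#25#'; at [8:10] → '##'.
With no groups in the pattern, `findall` gives back each whole match — 2 here.

['#25#', '##']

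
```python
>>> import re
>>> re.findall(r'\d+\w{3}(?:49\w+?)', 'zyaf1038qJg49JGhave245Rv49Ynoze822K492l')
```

Pattern: one or more of a digit, then exactly 3 of a word character; then the literal '49', then one or more of a word character (lazy) (non-capturing group).
A `+?`/`*?`/`{m,n}?` starts at its minimum and grows only as far as needed for what follows to match.
Matches: at [4:14] → '1038qJg49J'; at [19:27] → '245Rv49Y'; at [31:38] → '822K492'.
With no groups in the pattern, `findall` gives back each whole match — 3 here.

['1038qJg49J', '245Rv49Y', '822K492']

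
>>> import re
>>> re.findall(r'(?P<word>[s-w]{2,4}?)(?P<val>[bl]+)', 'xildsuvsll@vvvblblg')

[('suvs', 'll'), ('vvv', 'blbl')]

This matches 2 to 4 of a character in [s-w] (lazy) (captured as 'word'); then one or more of one of [bl] (captured as 'val').
Walking the string: at [4:10] match 'suvsll', groups = ('suvs', 'll'); at [11:18] match 'vvvblbl', groups = ('vvv', 'blbl').
With 2 capturing groups, `findall` returns a 2-tuple per match.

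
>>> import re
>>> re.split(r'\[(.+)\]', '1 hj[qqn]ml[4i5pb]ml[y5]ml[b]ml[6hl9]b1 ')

['1 hj', 'qqn]ml[4i5pb]ml[y5]ml[b]ml[6hl9', 'b1 ']

The group in the pattern means `split` returns the separators' captures alongside the pieces.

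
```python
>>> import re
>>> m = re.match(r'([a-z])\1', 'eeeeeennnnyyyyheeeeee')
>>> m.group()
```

'ee'

With `match`, the pattern is implicitly anchored at the beginning.
The match spans [0:2] → 'ee'.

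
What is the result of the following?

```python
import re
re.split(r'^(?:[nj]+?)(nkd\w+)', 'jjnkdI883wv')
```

With a capturing group present, the delimiter's captured portion is kept in the result list.

['', 'nkdI883wv', '']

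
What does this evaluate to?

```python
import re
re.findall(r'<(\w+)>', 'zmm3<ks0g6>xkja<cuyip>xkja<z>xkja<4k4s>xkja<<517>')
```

['ks0g6', 'cuyip', 'z', '4k4s', '517']

With a single group, `findall` returns only what that group captured — 5 items.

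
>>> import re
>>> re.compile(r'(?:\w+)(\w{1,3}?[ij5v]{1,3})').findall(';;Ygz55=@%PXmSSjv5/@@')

The pattern matches one or more of a word character (non-capturing group); then 1 to 3 of a word character (lazy), then 1 to 3 of one of [ij5v] (captured).
One capturing group, so `findall` returns just the captured substring from each match — 2 in all.

['55', 'v5']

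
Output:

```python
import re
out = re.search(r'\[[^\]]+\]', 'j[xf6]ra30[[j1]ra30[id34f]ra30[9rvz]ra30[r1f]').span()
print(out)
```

(1, 6)

Unlike `match`, `search` isn't anchored — it looks for the pattern anywhere in the string.
The match spans [1:6] → '[xf6]'.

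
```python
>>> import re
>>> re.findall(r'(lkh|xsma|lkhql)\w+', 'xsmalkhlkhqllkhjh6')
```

Scanning left to right: at [0:18] match 'xsmalkhlkhqllkhjh6', group 1 = 'xsma'.
With a single group, `findall` returns only what that group captured — 1 item.

['xsma']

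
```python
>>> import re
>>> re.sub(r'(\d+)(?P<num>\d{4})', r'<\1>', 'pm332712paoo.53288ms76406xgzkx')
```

'pm<33>paoo.<5>ms<7>xgzkx'

The pattern matches one or more of a digit (captured); then exactly 4 of a digit (captured as 'num').
Matches: at [2:8] → '332712'; at [13:18] → '53288'; at [20:25] → '76406'.
Each match is replaced using the text its own group 1 captured.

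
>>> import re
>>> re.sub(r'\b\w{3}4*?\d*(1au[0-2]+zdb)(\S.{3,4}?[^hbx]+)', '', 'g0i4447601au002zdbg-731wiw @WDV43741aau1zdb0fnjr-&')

'b0fnjr-&'

This matches a word boundary (`\b`, zero-width); then exactly 3 of a word character, then zero or more of the literal '4' (lazy), then zero or more of a digit; then the literal '1au', then one or more of a character in [0-2], then the literal 'zdb' (captured); then a non-whitespace character, then 3 to 4 of any character (lazy), then one or more of any character except [hbx] (captured).
`sub` substitutes '' at each match site.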